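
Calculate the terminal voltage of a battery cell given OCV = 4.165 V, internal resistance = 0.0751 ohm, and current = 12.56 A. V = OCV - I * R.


V = OCV - I*R = 4.165 - 12.56 * 0.0751 = 3.222 V

3.222 V


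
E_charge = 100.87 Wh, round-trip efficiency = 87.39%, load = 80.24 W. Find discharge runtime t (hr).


Step 1: E_discharge = eta/100 * E_charge = 87.39/100 * 100.87 = 88.15 Wh
Step 2: t = E_discharge / P = 88.15 / 80.24 = 1.099 hr

1.099 hr


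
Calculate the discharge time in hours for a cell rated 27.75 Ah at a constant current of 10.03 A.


Runtime = 27.75 Ah / 10.03 A = 2.767 hr

2.767 hr


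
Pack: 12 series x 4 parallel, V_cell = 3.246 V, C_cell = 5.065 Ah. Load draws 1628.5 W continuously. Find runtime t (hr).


Step 1: E_pack = Ns * V_cell * Np * C_cell = 12 * 3.246 * 4 * 5.065 = 789.17 Wh
Step 2: t = E_pack / P = 789.17 / 1628.5 = 0.4846 hr

0.4846 hr


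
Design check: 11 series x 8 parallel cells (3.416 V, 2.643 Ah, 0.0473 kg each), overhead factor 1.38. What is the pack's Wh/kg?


Step 1: V_pack = 11 * 3.416 = 37.576 V
Step 2: C_pack = 8 * 2.643 = 21.144 Ah
Step 3: E_pack = V_pack * C_pack = 37.576 * 21.144 = 794.51 Wh
Step 4: m_pack = 11 * 8 * 0.0473 * 1.38 = 5.7441 kg
Step 5: ED = E_pack / m_pack = 794.51 / 5.7441 = 138.3 Wh/kg

138.3 Wh/kg


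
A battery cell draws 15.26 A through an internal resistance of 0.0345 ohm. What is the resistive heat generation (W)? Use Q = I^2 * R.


I^2 = 232.87
Q = 232.87 * 0.0345 = 8.034 W

8.034 W


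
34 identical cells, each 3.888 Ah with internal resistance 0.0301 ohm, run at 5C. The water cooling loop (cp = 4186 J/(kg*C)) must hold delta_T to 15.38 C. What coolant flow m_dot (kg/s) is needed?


Step 1: I = 5 * 3.888 = 19.44 A
Step 2: Q_cell = I^2 * R = 19.44^2 * 0.0301 = 11.375 W
Step 3: Q_total = 34 * 11.375 = 386.75 W
Step 4: m_dot = Q_total / (cp * dT) = 386.75 / (4186 * 15.38) = 0.006007 kg/s

0.006007 kg/s


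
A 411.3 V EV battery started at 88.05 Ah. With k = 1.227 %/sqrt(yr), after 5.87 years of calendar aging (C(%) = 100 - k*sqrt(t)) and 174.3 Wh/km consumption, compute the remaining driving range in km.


Step 1: capacity retention = 100 - 1.227 * sqrt(5.87) = 100 - 1.227 * 2.4228 = 97.027%
Step 2: C_now = 88.05 * 97.027/100 = 85.432 Ah
Step 3: E_pack = V * C_now = 411.3 * 85.432 = 35138 Wh
Step 4: range = E_pack / consumption = 35138 / 174.3 = 201.6 km

201.6 km


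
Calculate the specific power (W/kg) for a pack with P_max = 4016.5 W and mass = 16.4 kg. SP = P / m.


Specific power = 4016.5 W / 16.4 kg = 244.9 W/kg

244.9 W/kg


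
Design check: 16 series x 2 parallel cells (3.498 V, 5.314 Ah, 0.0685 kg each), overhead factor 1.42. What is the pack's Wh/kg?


Step 1: V_pack = 16 * 3.498 = 55.968 V
Step 2: C_pack = 2 * 5.314 = 10.628 Ah
Step 3: E_pack = V_pack * C_pack = 55.968 * 10.628 = 594.83 Wh
Step 4: m_pack = 16 * 2 * 0.0685 * 1.42 = 3.1126 kg
Step 5: ED = E_pack / m_pack = 594.83 / 3.1126 = 191.1 Wh/kg

191.1 Wh/kg


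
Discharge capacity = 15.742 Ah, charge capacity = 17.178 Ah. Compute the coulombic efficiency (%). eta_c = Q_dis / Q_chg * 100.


eta_c = Q_dis / Q_chg * 100 = 15.742 / 17.178 * 100 = 91.64%

91.64%


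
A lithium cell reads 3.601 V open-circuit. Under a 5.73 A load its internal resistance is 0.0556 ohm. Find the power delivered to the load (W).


Step 1: V_terminal = OCV - I*R = 3.601 - 5.73 * 0.0556 = 3.2824 V
Step 2: P_out = V_terminal * I = 3.2824 * 5.73 = 18.81 W

18.81 W


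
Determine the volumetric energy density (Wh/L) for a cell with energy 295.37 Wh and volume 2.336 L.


ED = E / V = 295.37 / 2.336 = 126.4 Wh/L

126.4 Wh/L


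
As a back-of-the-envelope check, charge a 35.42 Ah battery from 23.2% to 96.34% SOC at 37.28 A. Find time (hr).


delta_Ah = 35.42 * (96.34 - 23.2) / 100 = 25.906 Ah
t = delta_Ah / I = 25.906 / 37.28 = 0.6949 hr

0.6949 hr


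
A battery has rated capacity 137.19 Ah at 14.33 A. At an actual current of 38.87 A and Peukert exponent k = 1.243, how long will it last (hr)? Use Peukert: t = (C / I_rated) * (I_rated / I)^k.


t_rated = C / I_rated = 137.19 / 14.33 = 9.5736 hr
(I_rated/I)^k = (0.36866)^1.243 = 0.28928
t = t_rated * (I_rated/I)^k = 9.5736 * 0.28928 = 2.769 hr

2.769 hr


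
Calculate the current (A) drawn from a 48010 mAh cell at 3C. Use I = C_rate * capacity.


Convert: capacity = 48010 mAh = 48.01 Ah
At 3C: I = 3 * 48.01 Ah = 144.03 A

144.03 A


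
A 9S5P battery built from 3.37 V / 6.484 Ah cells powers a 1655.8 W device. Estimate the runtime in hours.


Step 1: E_pack = Ns * V_cell * Np * C_cell = 9 * 3.37 * 5 * 6.484 = 983.3 Wh
Step 2: t = E_pack / P = 983.3 / 1655.8 = 0.5939 hr

0.5939 hr


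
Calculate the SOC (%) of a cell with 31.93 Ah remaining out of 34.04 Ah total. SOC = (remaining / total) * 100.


SOC% = 31.93 / 34.04 * 100 = 93.80%

93.80%


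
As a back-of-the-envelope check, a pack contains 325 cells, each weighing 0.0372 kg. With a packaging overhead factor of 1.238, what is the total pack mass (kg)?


m_pack = n * m_cell * overhead = 325 * 0.0372 * 1.238 = 14.97 kg

14.97 kg


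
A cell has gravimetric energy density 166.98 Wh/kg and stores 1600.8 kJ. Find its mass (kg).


Convert: E = 1600.8 kJ = 444.67 Wh
m = E / ED = 444.67 / 166.98 = 2.663 kg

2.663 kg


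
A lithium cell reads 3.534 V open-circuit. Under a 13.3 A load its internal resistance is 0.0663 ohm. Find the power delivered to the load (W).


Step 1: V_terminal = OCV - I*R = 3.534 - 13.3 * 0.0663 = 2.6522 V
Step 2: P_out = V_terminal * I = 2.6522 * 13.3 = 35.27 W

35.27 W


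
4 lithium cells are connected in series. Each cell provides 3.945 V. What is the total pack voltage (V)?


Series voltages add: 4 * 3.945 V = 15.78 V

15.78 V


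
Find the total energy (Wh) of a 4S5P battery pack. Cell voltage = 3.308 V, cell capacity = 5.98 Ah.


V_pack = 4 * 3.308 = 13.232 V
C_pack = 5 * 5.98 = 29.9 Ah
E = V_pack * C_pack = 13.232 * 29.9 = 395.6 Wh

395.6 Wh


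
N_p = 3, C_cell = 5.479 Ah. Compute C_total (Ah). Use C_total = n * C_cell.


Parallel capacities add: 3 * 5.479 Ah = 16.437 Ah

16.437 Ah


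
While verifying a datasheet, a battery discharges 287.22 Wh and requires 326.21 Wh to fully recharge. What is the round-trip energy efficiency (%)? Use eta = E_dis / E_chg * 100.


Round-trip efficiency = 287.22/326.21 * 100% = 88.05%

88.05%


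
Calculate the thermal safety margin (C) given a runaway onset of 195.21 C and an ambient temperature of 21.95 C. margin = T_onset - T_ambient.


margin = T_onset - T_ambient = 195.21 - 21.95 = 173.26 C

173.26 C


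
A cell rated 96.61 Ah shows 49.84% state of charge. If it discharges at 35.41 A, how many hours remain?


Step 1: remaining = SOC/100 * C_total = 49.84/100 * 96.61 = 48.15 Ah
Step 2: t = remaining / I = 48.15 / 35.41 = 1.360 hr

1.360 hr


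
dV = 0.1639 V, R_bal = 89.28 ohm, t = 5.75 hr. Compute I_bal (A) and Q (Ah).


First, Ohm's law: I_bal = 0.1639 V / 89.28 ohm = 0.0018358 A
Then Q = I * t = 0.0018358 A * 5.75 hr = 0.01056 Ah

I=0.0018358 A, Q=0.01056 Ah


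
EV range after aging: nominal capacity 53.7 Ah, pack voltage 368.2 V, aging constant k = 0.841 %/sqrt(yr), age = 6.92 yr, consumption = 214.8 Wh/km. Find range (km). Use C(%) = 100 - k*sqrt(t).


Step 1: capacity retention = 100 - 0.841 * sqrt(6.92) = 100 - 0.841 * 2.6306 = 97.788%
Step 2: C_now = 53.7 * 97.788/100 = 52.512 Ah
Step 3: E_pack = V * C_now = 368.2 * 52.512 = 19335 Wh
Step 4: range = E_pack / consumption = 19335 / 214.8 = 90.01 km

90.01 km


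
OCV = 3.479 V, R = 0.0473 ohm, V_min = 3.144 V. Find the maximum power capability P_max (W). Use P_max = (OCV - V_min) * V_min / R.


dV = OCV - V_min = 0.335 V (so I_max = dV / R)
P_max = dV * V_min / R = 0.335 * 3.144 / 0.0473 = 22.27 W

22.27 W


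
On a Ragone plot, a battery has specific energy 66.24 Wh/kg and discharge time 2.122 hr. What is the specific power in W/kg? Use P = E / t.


P_specific = E / t = 66.24 / 2.122 = 31.22 W/kg

31.22 W/kg


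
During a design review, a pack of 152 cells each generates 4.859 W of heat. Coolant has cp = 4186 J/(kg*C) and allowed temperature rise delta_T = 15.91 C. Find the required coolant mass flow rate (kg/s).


Step 1: Total heat Q = 152 * 4.859 W = 738.57 W
Step 2: denom = cp * dT = 4186 * 15.91 = 66599
Step 3: m_dot = 738.57 / 66599 = 0.01109 kg/s

0.01109 kg/s


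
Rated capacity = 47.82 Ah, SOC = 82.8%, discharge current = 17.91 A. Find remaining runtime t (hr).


Step 1: remaining = SOC/100 * C_total = 82.8/100 * 47.82 = 39.595 Ah
Step 2: t = remaining / I = 39.595 / 17.91 = 2.211 hr

2.211 hr


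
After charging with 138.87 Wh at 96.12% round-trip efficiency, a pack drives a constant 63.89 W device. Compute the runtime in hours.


Step 1: E_discharge = eta/100 * E_charge = 96.12/100 * 138.87 = 133.48 Wh
Step 2: t = E_discharge / P = 133.48 / 63.89 = 2.089 hr

2.089 hr


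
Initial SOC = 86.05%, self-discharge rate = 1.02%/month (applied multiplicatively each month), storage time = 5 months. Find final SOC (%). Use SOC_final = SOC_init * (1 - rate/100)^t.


decay = (1 - 1.02/100)^5 = 0.95003
SOC_final = 86.05 * 0.95003 = 81.75%

81.75%


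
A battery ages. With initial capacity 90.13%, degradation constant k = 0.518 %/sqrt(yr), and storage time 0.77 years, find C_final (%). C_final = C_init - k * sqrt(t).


sqrt(t) = sqrt(0.77) = 0.8775
C_final = 90.13 - 0.518 * 0.8775 = 89.68%

89.68%


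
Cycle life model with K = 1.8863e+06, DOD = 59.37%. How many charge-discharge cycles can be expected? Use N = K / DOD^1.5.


DOD^1.5 = 457.46
N = K / DOD^1.5 = 1.8863e+06 / 457.46 = 4123

4123 cycles


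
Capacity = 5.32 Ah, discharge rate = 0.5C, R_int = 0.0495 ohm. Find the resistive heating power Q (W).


Step 1: I = C_rate * capacity = 0.5 * 5.32 = 2.66 A
Step 2: Q = I^2 * R = 2.66^2 * 0.0495 = 7.0756 * 0.0495 = 0.3502 W

0.3502 W


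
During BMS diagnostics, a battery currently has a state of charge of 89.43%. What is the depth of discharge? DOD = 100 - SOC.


DOD = 100 - SOC = 100 - 89.43 = 10.57%

10.57%


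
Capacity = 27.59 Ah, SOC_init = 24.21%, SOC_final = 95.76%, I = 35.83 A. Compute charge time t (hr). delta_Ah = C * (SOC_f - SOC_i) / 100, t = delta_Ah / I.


Step 1: dSOC = 95.76% - 24.21% = 71.55%
Step 2: delta_Ah = 27.59 * 71.55 / 100 = 19.741 Ah
Step 3: t = 19.741 / 35.83 = 0.5510 hr

0.5510 hr


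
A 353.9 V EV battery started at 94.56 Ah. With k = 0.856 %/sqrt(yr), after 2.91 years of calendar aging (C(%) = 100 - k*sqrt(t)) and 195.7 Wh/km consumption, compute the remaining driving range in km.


Step 1: capacity retention = 100 - 0.856 * sqrt(2.91) = 100 - 0.856 * 1.7059 = 98.54%
Step 2: C_now = 94.56 * 98.54/100 = 93.179 Ah
Step 3: E_pack = V * C_now = 353.9 * 93.179 = 32976 Wh
Step 4: range = E_pack / consumption = 32976 / 195.7 = 168.5 km

168.5 km


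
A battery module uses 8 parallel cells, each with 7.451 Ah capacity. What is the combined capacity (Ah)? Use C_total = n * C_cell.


C_total = 8 * 7.451 = 59.608 Ah

59.608 Ah


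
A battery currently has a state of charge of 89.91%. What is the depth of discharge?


Complement of SOC: DOD = 100% - 89.91% = 10.09%

10.09%


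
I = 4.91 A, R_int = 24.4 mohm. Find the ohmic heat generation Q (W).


Convert: R = 24.4 mohm = 0.0244 ohm
Q = I^2 * R = 4.91^2 * 0.0244 = 0.5882 W

0.5882 W


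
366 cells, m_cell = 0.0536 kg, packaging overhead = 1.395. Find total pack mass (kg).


m_pack = n * m_cell * overhead = 366 * 0.0536 * 1.395 = 27.37 kg

27.37 kg


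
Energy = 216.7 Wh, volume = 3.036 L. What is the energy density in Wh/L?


ED = E / V = 216.7 / 3.036 = 71.38 Wh/L

71.38 Wh/L


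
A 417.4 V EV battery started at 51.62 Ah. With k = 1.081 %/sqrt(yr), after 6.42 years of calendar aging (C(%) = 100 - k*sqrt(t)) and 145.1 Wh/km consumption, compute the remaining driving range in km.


Step 1: capacity retention = 100 - 1.081 * sqrt(6.42) = 100 - 1.081 * 2.5338 = 97.261%
Step 2: C_now = 51.62 * 97.261/100 = 50.206 Ah
Step 3: E_pack = V * C_now = 417.4 * 50.206 = 20956 Wh
Step 4: range = E_pack / consumption = 20956 / 145.1 = 144.4 km

144.4 km


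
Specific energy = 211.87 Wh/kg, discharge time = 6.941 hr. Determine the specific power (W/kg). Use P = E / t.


Specific power = 211.87 Wh/kg / 6.941 hr = 30.52 W/kg

30.52 W/kg


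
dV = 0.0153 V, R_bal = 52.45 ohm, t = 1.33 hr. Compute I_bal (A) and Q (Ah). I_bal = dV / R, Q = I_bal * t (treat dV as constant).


First, Ohm's law: I_bal = 0.0153 V / 52.45 ohm = 2.9171e-04 A
Then Q = I * t = 2.9171e-04 A * 1.33 hr = 3.880e-04 Ah

I=2.9171e-04 A, Q=3.880e-04 Ah


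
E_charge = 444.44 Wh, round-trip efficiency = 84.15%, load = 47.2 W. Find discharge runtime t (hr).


Step 1: E_discharge = eta/100 * E_charge = 84.15/100 * 444.44 = 374 Wh
Step 2: t = E_discharge / P = 374 / 47.2 = 7.924 hr

7.924 hr


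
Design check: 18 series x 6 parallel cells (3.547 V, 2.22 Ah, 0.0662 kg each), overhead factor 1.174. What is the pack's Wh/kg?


Step 1: V_pack = 18 * 3.547 = 63.846 V
Step 2: C_pack = 6 * 2.22 = 13.32 Ah
Step 3: E_pack = V_pack * C_pack = 63.846 * 13.32 = 850.43 Wh
Step 4: m_pack = 18 * 6 * 0.0662 * 1.174 = 8.3936 kg
Step 5: ED = E_pack / m_pack = 850.43 / 8.3936 = 101.3 Wh/kg

101.3 Wh/kg


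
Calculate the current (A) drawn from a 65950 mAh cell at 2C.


Convert: capacity = 65950 mAh = 65.95 Ah
I = C_rate * capacity = 2 * 65.95 = 131.9 A

131.9 A


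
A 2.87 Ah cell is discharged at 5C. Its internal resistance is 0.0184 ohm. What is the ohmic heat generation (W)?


Step 1: I = C_rate * capacity = 5 * 2.87 = 14.35 A
Step 2: Q = I^2 * R = 14.35^2 * 0.0184 = 205.92 * 0.0184 = 3.789 W

3.789 W


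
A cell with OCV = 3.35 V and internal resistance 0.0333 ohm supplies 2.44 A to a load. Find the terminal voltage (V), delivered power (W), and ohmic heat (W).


Step 1: V_terminal = OCV - I*R = 3.35 - 2.44 * 0.0333 = 3.2687 V
Step 2: P_out = V_terminal * I = 3.2687 * 2.44 = 7.976 W
Step 3: Q = I^2 * R = 2.44^2 * 0.0333 = 0.1983 W

V=3.2687 V, P=7.976 W, Q=0.1983 W


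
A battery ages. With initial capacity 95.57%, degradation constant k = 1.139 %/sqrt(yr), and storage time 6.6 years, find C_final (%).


sqrt(t) = sqrt(6.6) = 2.569
C_final = 95.57 - 1.139 * 2.569 = 92.64%

92.64%


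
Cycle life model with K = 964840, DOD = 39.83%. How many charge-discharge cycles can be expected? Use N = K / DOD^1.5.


Step 1: DOD^1.5 = 39.83^1.5 = 251.37
Step 2: N = 964840 / 251.37 = 3838 cycles

3838 cycles


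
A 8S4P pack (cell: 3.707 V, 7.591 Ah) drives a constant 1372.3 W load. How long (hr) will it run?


Step 1: E_pack = Ns * V_cell * Np * C_cell = 8 * 3.707 * 4 * 7.591 = 900.47 Wh
Step 2: t = E_pack / P = 900.47 / 1372.3 = 0.6562 hr

0.6562 hr


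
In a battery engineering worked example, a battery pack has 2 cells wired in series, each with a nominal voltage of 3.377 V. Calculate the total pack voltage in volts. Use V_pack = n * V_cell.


V_pack = n * V_cell = 2 * 3.377 = 6.754 V

6.754 V


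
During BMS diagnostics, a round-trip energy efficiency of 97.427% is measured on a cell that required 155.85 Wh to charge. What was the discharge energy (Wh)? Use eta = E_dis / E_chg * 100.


E_dis = eta/100 * E_chg = 97.427/100 * 155.85 = 151.8 Wh

151.8 Wh


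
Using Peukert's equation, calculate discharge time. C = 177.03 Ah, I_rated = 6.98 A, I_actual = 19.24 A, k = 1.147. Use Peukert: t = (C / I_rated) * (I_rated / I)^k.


t_rated = C / I_rated = 177.03 / 6.98 = 25.362 hr
(I_rated/I)^k = (0.36279)^1.147 = 0.31255
t = t_rated * (I_rated/I)^k = 25.362 * 0.31255 = 7.927 hr

7.927 hr


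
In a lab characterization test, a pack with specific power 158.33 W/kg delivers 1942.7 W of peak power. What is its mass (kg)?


m = P / SP = 1942.7 / 158.33 = 12.27 kg

12.27 kg


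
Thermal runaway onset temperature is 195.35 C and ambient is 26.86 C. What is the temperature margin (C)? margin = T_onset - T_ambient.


margin = T_onset - T_ambient = 195.35 - 26.86 = 168.49 C

168.49 C


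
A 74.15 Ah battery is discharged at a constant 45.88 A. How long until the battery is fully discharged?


t = capacity / current = 74.15 / 45.88 = 1.616 hr

1.616 hr


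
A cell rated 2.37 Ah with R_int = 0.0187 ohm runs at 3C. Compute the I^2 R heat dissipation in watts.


Step 1: I = C_rate * capacity = 3 * 2.37 = 7.11 A
Step 2: Q = I^2 * R = 7.11^2 * 0.0187 = 50.552 * 0.0187 = 0.9453 W

0.9453 W


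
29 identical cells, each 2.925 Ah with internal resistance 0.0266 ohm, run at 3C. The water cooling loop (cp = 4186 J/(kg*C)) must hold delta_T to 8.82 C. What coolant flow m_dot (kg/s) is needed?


Step 1: I = 3 * 2.925 = 8.775 A
Step 2: Q_cell = I^2 * R = 8.775^2 * 0.0266 = 2.0482 W
Step 3: Q_total = 29 * 2.0482 = 59.398 W
Step 4: m_dot = Q_total / (cp * dT) = 59.398 / (4186 * 8.82) = 0.001609 kg/s

0.001609 kg/s


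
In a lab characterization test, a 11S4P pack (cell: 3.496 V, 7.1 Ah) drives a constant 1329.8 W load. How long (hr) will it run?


Step 1: E_pack = Ns * V_cell * Np * C_cell = 11 * 3.496 * 4 * 7.1 = 1092.2 Wh
Step 2: t = E_pack / P = 1092.2 / 1329.8 = 0.8213 hr

0.8213 hr


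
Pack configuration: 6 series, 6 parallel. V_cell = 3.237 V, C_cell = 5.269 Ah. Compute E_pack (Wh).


E = Ns * Vcell * Np * Ccell = 6 * 3.237 * 6 * 5.269 = 614.0 Wh

614.0 Wh


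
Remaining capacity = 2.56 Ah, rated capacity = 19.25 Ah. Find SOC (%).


SOC = (remaining / total) * 100 = (2.56 / 19.25) * 100 = 13.30%

13.30%


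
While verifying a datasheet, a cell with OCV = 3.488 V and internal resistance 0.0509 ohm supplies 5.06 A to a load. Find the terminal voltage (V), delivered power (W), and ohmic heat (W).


Step 1: V_terminal = OCV - I*R = 3.488 - 5.06 * 0.0509 = 3.2304 V
Step 2: P_out = V_terminal * I = 3.2304 * 5.06 = 16.35 W
Step 3: Q = I^2 * R = 5.06^2 * 0.0509 = 1.303 W

V=3.2304 V, P=16.35 W, Q=1.303 W


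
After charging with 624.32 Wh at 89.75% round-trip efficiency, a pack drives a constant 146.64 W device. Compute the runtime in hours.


Step 1: E_discharge = eta/100 * E_charge = 89.75/100 * 624.32 = 560.33 Wh
Step 2: t = E_discharge / P = 560.33 / 146.64 = 3.821 hr

3.821 hr


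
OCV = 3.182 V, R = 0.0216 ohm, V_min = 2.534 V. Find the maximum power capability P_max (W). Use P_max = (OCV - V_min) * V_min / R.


P_max = (OCV - V_min) * V_min / R = (3.182 - 2.534) * 2.534 / 0.0216 = 0.648 * 2.534 / 0.0216 = 76.02 W

76.02 W


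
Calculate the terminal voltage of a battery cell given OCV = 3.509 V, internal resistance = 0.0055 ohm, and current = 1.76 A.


IR drop = 1.76 * 0.0055 = 0.00968 V
V = 3.509 - 0.00968 = 3.499 V

3.499 V


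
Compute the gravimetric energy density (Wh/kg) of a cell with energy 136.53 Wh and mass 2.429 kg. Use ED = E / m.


Specific energy = 136.53 Wh / 2.429 kg = 56.21 Wh/kg

56.21 Wh/kg


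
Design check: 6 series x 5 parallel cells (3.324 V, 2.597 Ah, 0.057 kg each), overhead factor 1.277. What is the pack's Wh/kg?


Step 1: V_pack = 6 * 3.324 = 19.944 V
Step 2: C_pack = 5 * 2.597 = 12.985 Ah
Step 3: E_pack = V_pack * C_pack = 19.944 * 12.985 = 258.97 Wh
Step 4: m_pack = 6 * 5 * 0.057 * 1.277 = 2.1837 kg
Step 5: ED = E_pack / m_pack = 258.97 / 2.1837 = 118.6 Wh/kg

118.6 Wh/kg


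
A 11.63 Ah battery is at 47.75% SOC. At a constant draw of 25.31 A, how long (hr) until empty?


Step 1: remaining = SOC/100 * C_total = 47.75/100 * 11.63 = 5.5533 Ah
Step 2: t = remaining / I = 5.5533 / 25.31 = 0.2194 hr

0.2194 hr


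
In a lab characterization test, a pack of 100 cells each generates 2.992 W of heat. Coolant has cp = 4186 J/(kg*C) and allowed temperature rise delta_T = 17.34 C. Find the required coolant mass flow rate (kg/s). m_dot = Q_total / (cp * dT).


Q_total = 100 * 2.992 = 299.2 W
m_dot = Q_total / (cp * dT) = 299.2 / (4186 * 17.34) = 0.004122 kg/s

0.004122 kg/s


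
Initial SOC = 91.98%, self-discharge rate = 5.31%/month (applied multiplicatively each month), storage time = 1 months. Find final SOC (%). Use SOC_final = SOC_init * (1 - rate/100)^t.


decay = (1 - 5.31/100)^1 = 0.9469
SOC_final = 91.98 * 0.9469 = 87.10%

87.10%


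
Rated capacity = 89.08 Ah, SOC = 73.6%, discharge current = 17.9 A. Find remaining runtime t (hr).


Step 1: remaining = SOC/100 * C_total = 73.6/100 * 89.08 = 65.563 Ah
Step 2: t = remaining / I = 65.563 / 17.9 = 3.663 hr

3.663 hr


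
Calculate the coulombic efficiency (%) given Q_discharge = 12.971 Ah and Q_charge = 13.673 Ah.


Coulombic efficiency = 12.971/13.673 * 100% = 94.87%

94.87%


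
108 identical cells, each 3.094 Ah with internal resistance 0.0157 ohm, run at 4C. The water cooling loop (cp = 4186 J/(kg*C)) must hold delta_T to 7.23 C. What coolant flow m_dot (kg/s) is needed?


Step 1: I = 4 * 3.094 = 12.376 A
Step 2: Q_cell = I^2 * R = 12.376^2 * 0.0157 = 2.4047 W
Step 3: Q_total = 108 * 2.4047 = 259.71 W
Step 4: m_dot = Q_total / (cp * dT) = 259.71 / (4186 * 7.23) = 0.008581 kg/s

0.008581 kg/s


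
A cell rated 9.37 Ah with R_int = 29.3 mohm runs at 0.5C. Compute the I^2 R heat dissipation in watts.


Convert: R = 29.3 mohm = 0.0293 ohm
Step 1: I = C_rate * capacity = 0.5 * 9.37 = 4.685 A
Step 2: Q = I^2 * R = 4.685^2 * 0.0293 = 21.949 * 0.0293 = 0.6431 W

0.6431 W


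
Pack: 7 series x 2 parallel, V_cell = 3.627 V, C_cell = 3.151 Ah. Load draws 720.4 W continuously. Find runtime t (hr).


Step 1: E_pack = Ns * V_cell * Np * C_cell = 7 * 3.627 * 2 * 3.151 = 160 Wh
Step 2: t = E_pack / P = 160 / 720.4 = 0.2221 hr

0.2221 hr


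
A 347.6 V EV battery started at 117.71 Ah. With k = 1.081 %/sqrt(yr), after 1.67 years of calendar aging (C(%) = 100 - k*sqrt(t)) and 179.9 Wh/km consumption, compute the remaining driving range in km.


Step 1: capacity retention = 100 - 1.081 * sqrt(1.67) = 100 - 1.081 * 1.2923 = 98.603%
Step 2: C_now = 117.71 * 98.603/100 = 116.07 Ah
Step 3: E_pack = V * C_now = 347.6 * 116.07 = 40346 Wh
Step 4: range = E_pack / consumption = 40346 / 179.9 = 224.3 km

224.3 km


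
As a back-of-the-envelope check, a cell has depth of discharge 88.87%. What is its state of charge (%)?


SOC = 100 - DOD = 100 - 88.87 = 11.13%

11.13%


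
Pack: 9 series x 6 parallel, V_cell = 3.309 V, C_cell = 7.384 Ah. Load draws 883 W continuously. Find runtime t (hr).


Step 1: E_pack = Ns * V_cell * Np * C_cell = 9 * 3.309 * 6 * 7.384 = 1319.4 Wh
Step 2: t = E_pack / P = 1319.4 / 883 = 1.494 hr

1.494 hr


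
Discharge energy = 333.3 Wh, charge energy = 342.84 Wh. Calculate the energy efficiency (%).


eta_e = E_dis / E_chg * 100 = 333.3 / 342.84 * 100 = 97.22%

97.22%


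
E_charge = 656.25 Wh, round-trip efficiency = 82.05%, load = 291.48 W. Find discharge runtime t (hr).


Step 1: E_discharge = eta/100 * E_charge = 82.05/100 * 656.25 = 538.45 Wh
Step 2: t = E_discharge / P = 538.45 / 291.48 = 1.847 hr

1.847 hr


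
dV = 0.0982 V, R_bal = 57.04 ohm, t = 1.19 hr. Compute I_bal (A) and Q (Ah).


I_bal = dV / R = 0.0982 / 57.04 = 0.0017216 A
Q = I_bal * t = 0.0017216 * 1.19 = 0.002049 Ah

I=0.0017216 A, Q=0.002049 Ah


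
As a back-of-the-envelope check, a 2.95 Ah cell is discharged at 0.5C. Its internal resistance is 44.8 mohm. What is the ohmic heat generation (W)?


Convert: R = 44.8 mohm = 0.0448 ohm
Step 1: I = C_rate * capacity = 0.5 * 2.95 = 1.475 A
Step 2: Q = I^2 * R = 1.475^2 * 0.0448 = 2.1756 * 0.0448 = 0.09747 W

0.09747 W


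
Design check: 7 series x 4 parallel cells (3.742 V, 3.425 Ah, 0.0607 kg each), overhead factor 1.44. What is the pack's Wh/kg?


Step 1: V_pack = 7 * 3.742 = 26.194 V
Step 2: C_pack = 4 * 3.425 = 13.7 Ah
Step 3: E_pack = V_pack * C_pack = 26.194 * 13.7 = 358.86 Wh
Step 4: m_pack = 7 * 4 * 0.0607 * 1.44 = 2.4474 kg
Step 5: ED = E_pack / m_pack = 358.86 / 2.4474 = 146.6 Wh/kg

146.6 Wh/kg


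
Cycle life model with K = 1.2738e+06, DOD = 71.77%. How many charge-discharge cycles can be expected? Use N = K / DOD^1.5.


Step 1: DOD^1.5 = 71.77^1.5 = 608.02
Step 2: N = 1.2738e+06 / 608.02 = 2095 cycles

2095 cycles


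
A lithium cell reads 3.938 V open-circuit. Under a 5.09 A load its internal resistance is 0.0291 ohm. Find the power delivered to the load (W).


Step 1: V_terminal = OCV - I*R = 3.938 - 5.09 * 0.0291 = 3.7899 V
Step 2: P_out = V_terminal * I = 3.7899 * 5.09 = 19.29 W

19.29 W


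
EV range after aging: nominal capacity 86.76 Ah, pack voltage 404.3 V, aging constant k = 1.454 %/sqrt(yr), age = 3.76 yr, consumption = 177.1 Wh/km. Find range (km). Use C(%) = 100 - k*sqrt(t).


Step 1: capacity retention = 100 - 1.454 * sqrt(3.76) = 100 - 1.454 * 1.9391 = 97.181%
Step 2: C_now = 86.76 * 97.181/100 = 84.314 Ah
Step 3: E_pack = V * C_now = 404.3 * 84.314 = 34088 Wh
Step 4: range = E_pack / consumption = 34088 / 177.1 = 192.5 km

192.5 km


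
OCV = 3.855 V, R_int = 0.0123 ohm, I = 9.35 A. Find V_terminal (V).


V = OCV - I*R = 3.855 - 9.35 * 0.0123 = 3.740 V

3.740 V


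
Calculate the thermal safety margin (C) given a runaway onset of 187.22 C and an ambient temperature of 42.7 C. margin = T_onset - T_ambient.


margin = T_onset - T_ambient = 187.22 - 42.7 = 144.52 C

144.52 C


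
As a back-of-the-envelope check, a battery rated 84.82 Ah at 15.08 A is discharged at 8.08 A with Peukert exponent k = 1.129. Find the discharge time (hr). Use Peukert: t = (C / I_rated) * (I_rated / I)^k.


t_rated = C / I_rated = 84.82 / 15.08 = 5.6247 hr
(I_rated/I)^k = (1.8663)^1.129 = 2.0227
t = t_rated * (I_rated/I)^k = 5.6247 * 2.0227 = 11.38 hr

11.38 hr


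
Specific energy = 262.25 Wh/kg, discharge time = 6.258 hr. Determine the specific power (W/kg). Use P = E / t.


P_specific = E / t = 262.25 / 6.258 = 41.91 W/kg

41.91 W/kg


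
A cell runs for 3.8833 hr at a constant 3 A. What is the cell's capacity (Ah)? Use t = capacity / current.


C = I * t = 3 * 3.8833 = 11.65 Ah

11.65 Ah


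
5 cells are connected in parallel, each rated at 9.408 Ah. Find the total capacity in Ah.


Parallel capacities add: 5 * 9.408 Ah = 47.04 Ah

47.04 Ah


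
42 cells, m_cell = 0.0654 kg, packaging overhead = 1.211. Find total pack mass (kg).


m_pack = n * m_cell * overhead = 42 * 0.0654 * 1.211 = 3.326 kg

3.326 kg


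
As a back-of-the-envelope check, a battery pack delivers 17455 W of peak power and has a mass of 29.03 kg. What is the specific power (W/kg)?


SP = P / m = 17455 / 29.03 = 601.3 W/kg

601.3 W/kg


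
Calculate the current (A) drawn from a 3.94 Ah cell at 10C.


At 10C: I = 10 * 3.94 Ah = 39.4 A

39.4 A


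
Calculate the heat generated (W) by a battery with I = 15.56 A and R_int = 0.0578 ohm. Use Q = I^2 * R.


I^2 = 242.11
Q = 242.11 * 0.0578 = 13.99 W

13.99 W


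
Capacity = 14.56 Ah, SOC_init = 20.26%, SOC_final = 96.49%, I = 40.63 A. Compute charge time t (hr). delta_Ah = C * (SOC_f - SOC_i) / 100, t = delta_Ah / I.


delta_Ah = 14.56 * (96.49 - 20.26) / 100 = 11.099 Ah
t = delta_Ah / I = 11.099 / 40.63 = 0.2732 hr

0.2732 hr


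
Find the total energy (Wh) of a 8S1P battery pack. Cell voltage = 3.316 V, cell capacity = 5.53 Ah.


E = Ns * Vcell * Np * Ccell = 8 * 3.316 * 1 * 5.53 = 146.7 Wh

146.7 Wh


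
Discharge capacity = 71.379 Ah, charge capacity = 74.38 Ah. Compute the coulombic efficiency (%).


eta_c = Q_dis / Q_chg * 100 = 71.379 / 74.38 * 100 = 95.97%

95.97%


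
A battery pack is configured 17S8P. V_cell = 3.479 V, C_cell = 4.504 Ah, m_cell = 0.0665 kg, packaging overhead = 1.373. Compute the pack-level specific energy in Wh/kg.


Step 1: V_pack = 17 * 3.479 = 59.143 V
Step 2: C_pack = 8 * 4.504 = 36.032 Ah
Step 3: E_pack = V_pack * C_pack = 59.143 * 36.032 = 2131 Wh
Step 4: m_pack = 17 * 8 * 0.0665 * 1.373 = 12.417 kg
Step 5: ED = E_pack / m_pack = 2131 / 12.417 = 171.6 Wh/kg

171.6 Wh/kg


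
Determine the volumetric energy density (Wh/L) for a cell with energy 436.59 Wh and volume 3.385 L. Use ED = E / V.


Volumetric ED = 436.59 Wh / 3.385 L = 129.0 Wh/L

129.0 Wh/L


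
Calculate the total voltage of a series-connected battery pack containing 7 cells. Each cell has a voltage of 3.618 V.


V_pack = n * V_cell = 7 * 3.618 = 25.326 V

25.326 V


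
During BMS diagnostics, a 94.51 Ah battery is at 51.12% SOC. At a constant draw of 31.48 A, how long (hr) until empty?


Step 1: remaining = SOC/100 * C_total = 51.12/100 * 94.51 = 48.314 Ah
Step 2: t = remaining / I = 48.314 / 31.48 = 1.535 hr

1.535 hr


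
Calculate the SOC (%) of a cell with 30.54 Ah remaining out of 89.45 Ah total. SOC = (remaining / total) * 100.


SOC = (remaining / total) * 100 = (30.54 / 89.45) * 100 = 34.14%

34.14%


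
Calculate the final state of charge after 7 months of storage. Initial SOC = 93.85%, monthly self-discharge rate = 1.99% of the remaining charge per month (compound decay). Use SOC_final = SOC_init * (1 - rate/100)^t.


decay = (1 - 1.99/100)^7 = 0.86875
SOC_final = 93.85 * 0.86875 = 81.53%

81.53%


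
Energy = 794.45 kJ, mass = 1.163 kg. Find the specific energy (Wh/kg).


Convert: E = 794.45 kJ = 220.68 Wh
ED = E / m = 220.68 / 1.163 = 189.8 Wh/kg

189.8 Wh/kg


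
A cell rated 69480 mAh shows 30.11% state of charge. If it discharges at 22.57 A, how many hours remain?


Convert: C_total = 69480 mAh = 69.48 Ah
Step 1: remaining = SOC/100 * C_total = 30.11/100 * 69.48 = 20.92 Ah
Step 2: t = remaining / I = 20.92 / 22.57 = 0.9269 hr

0.9269 hr


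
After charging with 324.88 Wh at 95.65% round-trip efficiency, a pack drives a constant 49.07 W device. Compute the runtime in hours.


Step 1: E_discharge = eta/100 * E_charge = 95.65/100 * 324.88 = 310.75 Wh
Step 2: t = E_discharge / P = 310.75 / 49.07 = 6.333 hr

6.333 hr


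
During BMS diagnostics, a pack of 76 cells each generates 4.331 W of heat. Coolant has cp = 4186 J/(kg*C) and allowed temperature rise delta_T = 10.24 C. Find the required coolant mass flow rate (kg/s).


Step 1: Total heat Q = 76 * 4.331 W = 329.16 W
Step 2: denom = cp * dT = 4186 * 10.24 = 42865
Step 3: m_dot = 329.16 / 42865 = 0.007679 kg/s

0.007679 kg/s


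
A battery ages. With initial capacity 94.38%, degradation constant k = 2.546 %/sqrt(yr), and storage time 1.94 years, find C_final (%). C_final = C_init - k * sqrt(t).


sqrt(t) = sqrt(1.94) = 1.3928
C_final = 94.38 - 2.546 * 1.3928 = 90.83%

90.83%


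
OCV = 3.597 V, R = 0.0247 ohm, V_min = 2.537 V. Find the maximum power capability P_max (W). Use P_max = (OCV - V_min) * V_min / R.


dV = OCV - V_min = 1.06 V (so I_max = dV / R)
P_max = dV * V_min / R = 1.06 * 2.537 / 0.0247 = 108.9 W

108.9 W


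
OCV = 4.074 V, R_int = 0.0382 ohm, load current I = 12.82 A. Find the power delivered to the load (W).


Step 1: V_terminal = OCV - I*R = 4.074 - 12.82 * 0.0382 = 3.5843 V
Step 2: P_out = V_terminal * I = 3.5843 * 12.82 = 45.95 W

45.95 W


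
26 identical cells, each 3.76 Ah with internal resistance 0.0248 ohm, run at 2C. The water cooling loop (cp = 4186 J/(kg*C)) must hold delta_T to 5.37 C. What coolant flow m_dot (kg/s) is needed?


Step 1: I = 2 * 3.76 = 7.52 A
Step 2: Q_cell = I^2 * R = 7.52^2 * 0.0248 = 1.4024 W
Step 3: Q_total = 26 * 1.4024 = 36.462 W
Step 4: m_dot = Q_total / (cp * dT) = 36.462 / (4186 * 5.37) = 0.001622 kg/s

0.001622 kg/s


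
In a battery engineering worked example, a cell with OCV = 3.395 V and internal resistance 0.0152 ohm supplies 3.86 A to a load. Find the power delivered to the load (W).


Step 1: V_terminal = OCV - I*R = 3.395 - 3.86 * 0.0152 = 3.3363 V
Step 2: P_out = V_terminal * I = 3.3363 * 3.86 = 12.88 W

12.88 W


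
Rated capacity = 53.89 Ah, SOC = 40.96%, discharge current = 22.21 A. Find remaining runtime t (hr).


Step 1: remaining = SOC/100 * C_total = 40.96/100 * 53.89 = 22.073 Ah
Step 2: t = remaining / I = 22.073 / 22.21 = 0.9938 hr

0.9938 hr


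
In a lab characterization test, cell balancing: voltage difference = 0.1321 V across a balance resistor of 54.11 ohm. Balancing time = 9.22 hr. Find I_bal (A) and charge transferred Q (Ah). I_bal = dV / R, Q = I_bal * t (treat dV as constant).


First, Ohm's law: I_bal = 0.1321 V / 54.11 ohm = 0.0024413 A
Then Q = I * t = 0.0024413 A * 9.22 hr = 0.02251 Ah

I=0.0024413 A, Q=0.02251 Ah


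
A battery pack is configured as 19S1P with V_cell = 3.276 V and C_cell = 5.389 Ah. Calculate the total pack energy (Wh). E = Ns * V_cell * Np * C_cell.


V_pack = 19 * 3.276 = 62.244 V
C_pack = 1 * 5.389 = 5.389 Ah
E = V_pack * C_pack = 62.244 * 5.389 = 335.4 Wh

335.4 Wh


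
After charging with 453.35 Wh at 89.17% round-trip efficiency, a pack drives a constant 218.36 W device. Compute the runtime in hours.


Step 1: E_discharge = eta/100 * E_charge = 89.17/100 * 453.35 = 404.25 Wh
Step 2: t = E_discharge / P = 404.25 / 218.36 = 1.851 hr

1.851 hr


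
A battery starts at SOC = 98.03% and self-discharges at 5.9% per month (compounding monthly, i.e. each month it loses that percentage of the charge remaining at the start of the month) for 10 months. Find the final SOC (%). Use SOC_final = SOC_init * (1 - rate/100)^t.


decay = (1 - 5.9/100)^10 = 0.54437
SOC_final = 98.03 * 0.54437 = 53.36%

53.36%


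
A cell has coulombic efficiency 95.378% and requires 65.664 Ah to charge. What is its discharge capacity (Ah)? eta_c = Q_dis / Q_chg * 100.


Q_dis = eta/100 * Q_chg = 95.378/100 * 65.664 = 62.63 Ah

62.63 Ah


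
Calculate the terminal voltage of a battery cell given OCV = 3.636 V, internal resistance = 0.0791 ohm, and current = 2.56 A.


IR drop = 2.56 * 0.0791 = 0.2025 V
V = 3.636 - 0.2025 = 3.434 V

3.434 V


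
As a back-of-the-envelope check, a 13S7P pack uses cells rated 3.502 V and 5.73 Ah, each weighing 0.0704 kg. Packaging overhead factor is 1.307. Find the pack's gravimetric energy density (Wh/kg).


Step 1: V_pack = 13 * 3.502 = 45.526 V
Step 2: C_pack = 7 * 5.73 = 40.11 Ah
Step 3: E_pack = V_pack * C_pack = 45.526 * 40.11 = 1826 Wh
Step 4: m_pack = 13 * 7 * 0.0704 * 1.307 = 8.3732 kg
Step 5: ED = E_pack / m_pack = 1826 / 8.3732 = 218.1 Wh/kg

218.1 Wh/kg


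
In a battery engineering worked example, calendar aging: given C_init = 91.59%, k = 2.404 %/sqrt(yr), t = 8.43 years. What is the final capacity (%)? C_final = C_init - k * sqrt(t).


Step 1: sqrt(8.43 yr) = 2.9034
Step 2: drop = 2.404 * 2.9034 = 6.9798
Step 3: C_final = 91.59 - 6.9798 = 84.61%

84.61%


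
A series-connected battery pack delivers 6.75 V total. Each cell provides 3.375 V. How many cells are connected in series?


n = V_pack / V_cell = 6.75 / 3.375 = 2

2


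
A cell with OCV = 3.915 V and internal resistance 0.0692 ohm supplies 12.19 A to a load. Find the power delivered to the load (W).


Step 1: V_terminal = OCV - I*R = 3.915 - 12.19 * 0.0692 = 3.0715 V
Step 2: P_out = V_terminal * I = 3.0715 * 12.19 = 37.44 W

37.44 W


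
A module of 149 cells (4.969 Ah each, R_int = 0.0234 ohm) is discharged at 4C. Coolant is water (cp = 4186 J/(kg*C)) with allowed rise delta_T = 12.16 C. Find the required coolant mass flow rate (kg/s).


Step 1: I = 4 * 4.969 = 19.876 A
Step 2: Q_cell = I^2 * R = 19.876^2 * 0.0234 = 9.2443 W
Step 3: Q_total = 149 * 9.2443 = 1377.4 W
Step 4: m_dot = Q_total / (cp * dT) = 1377.4 / (4186 * 12.16) = 0.02706 kg/s

0.02706 kg/s


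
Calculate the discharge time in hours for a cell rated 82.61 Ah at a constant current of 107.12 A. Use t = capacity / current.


t = capacity / current = 82.61 / 107.12 = 0.7712 hr

0.7712 hr


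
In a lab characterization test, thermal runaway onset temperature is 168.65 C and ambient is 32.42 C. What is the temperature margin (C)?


Safety margin = 168.65 C - 32.42 C = 136.23 C

136.23 C


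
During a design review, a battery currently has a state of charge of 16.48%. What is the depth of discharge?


Complement of SOC: DOD = 100% - 16.48% = 83.52%

83.52%


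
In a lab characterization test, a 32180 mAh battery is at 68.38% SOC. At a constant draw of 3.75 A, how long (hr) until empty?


Convert: C_total = 32180 mAh = 32.18 Ah
Step 1: remaining = SOC/100 * C_total = 68.38/100 * 32.18 = 22.005 Ah
Step 2: t = remaining / I = 22.005 / 3.75 = 5.868 hr

5.868 hr


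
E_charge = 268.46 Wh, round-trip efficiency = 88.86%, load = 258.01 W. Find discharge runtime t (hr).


Step 1: E_discharge = eta/100 * E_charge = 88.86/100 * 268.46 = 238.55 Wh
Step 2: t = E_discharge / P = 238.55 / 258.01 = 0.9246 hr

0.9246 hr


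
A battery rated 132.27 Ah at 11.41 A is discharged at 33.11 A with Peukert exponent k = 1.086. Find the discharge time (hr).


Step 1: t_rated = C / I_rated = 132.27 / 11.41 = 11.592 hr
Step 2: ratio = 11.41 / 33.11 = 0.34461
Step 3: ratio^k = 0.34461^1.086 = 0.31444
Step 4: t = t_rated * ratio^k = 11.592 * 0.31444 = 3.645 hr

3.645 hr


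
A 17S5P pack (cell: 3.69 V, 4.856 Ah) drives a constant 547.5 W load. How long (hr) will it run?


Step 1: E_pack = Ns * V_cell * Np * C_cell = 17 * 3.69 * 5 * 4.856 = 1523.1 Wh
Step 2: t = E_pack / P = 1523.1 / 547.5 = 2.782 hr

2.782 hr


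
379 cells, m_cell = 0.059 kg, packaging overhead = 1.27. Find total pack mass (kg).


Cell mass sum = 379 * 0.059 = 22.361 kg
With overhead 1.27: m_pack = 22.361 * 1.27 = 28.40 kg

28.40 kg


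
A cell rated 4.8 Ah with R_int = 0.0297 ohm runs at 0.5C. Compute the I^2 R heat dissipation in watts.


Step 1: I = C_rate * capacity = 0.5 * 4.8 = 2.4 A
Step 2: Q = I^2 * R = 2.4^2 * 0.0297 = 5.76 * 0.0297 = 0.1711 W

0.1711 W


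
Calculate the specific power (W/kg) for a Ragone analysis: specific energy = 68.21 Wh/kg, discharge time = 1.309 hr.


Specific power = 68.21 Wh/kg / 1.309 hr = 52.11 W/kg

52.11 W/kg


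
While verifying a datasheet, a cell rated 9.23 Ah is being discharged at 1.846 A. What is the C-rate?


Rearranging: C_rate = 1.846 / 9.23 = 0.2C

0.2C


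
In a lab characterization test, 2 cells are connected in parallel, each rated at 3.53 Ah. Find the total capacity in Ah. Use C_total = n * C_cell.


Parallel capacities add: 2 * 3.53 Ah = 7.06 Ah

7.06 Ah


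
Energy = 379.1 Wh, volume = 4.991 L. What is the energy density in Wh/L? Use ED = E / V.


ED = E / V = 379.1 / 4.991 = 75.96 Wh/L

75.96 Wh/L


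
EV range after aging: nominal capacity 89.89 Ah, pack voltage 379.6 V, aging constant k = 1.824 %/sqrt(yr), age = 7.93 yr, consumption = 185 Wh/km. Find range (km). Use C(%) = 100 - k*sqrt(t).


Step 1: capacity retention = 100 - 1.824 * sqrt(7.93) = 100 - 1.824 * 2.816 = 94.864%
Step 2: C_now = 89.89 * 94.864/100 = 85.273 Ah
Step 3: E_pack = V * C_now = 379.6 * 85.273 = 32370 Wh
Step 4: range = E_pack / consumption = 32370 / 185 = 175.0 km

175.0 km


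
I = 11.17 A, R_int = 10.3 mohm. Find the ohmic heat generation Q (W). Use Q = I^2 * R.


Convert: R = 10.3 mohm = 0.0103 ohm
I^2 = 124.77
Q = 124.77 * 0.0103 = 1.285 W

1.285 W


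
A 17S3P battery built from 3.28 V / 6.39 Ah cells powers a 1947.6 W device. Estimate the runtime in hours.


Step 1: E_pack = Ns * V_cell * Np * C_cell = 17 * 3.28 * 3 * 6.39 = 1068.9 Wh
Step 2: t = E_pack / P = 1068.9 / 1947.6 = 0.5488 hr

0.5488 hr


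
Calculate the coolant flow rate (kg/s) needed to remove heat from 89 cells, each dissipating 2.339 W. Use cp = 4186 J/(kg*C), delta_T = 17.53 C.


Step 1: Total heat Q = 89 * 2.339 W = 208.17 W
Step 2: denom = cp * dT = 4186 * 17.53 = 73381
Step 3: m_dot = 208.17 / 73381 = 0.002837 kg/s

0.002837 kg/s


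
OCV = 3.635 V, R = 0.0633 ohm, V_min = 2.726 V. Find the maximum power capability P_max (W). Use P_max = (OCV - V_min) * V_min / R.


P_max = (OCV - V_min) * V_min / R = (3.635 - 2.726) * 2.726 / 0.0633 = 0.909 * 2.726 / 0.0633 = 39.15 W

39.15 W


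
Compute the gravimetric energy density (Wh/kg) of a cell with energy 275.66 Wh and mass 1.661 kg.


ED = E / m = 275.66 / 1.661 = 166.0 Wh/kg

166.0 Wh/kg
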